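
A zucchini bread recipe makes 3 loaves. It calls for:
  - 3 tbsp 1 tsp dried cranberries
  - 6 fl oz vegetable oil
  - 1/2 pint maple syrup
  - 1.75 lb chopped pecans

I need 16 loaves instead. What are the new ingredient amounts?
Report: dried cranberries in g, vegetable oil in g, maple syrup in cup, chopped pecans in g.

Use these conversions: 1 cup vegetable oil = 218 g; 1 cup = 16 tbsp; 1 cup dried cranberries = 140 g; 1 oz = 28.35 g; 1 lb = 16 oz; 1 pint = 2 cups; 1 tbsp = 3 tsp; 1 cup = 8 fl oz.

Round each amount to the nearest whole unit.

Scaling factor: 16/3.
dried cranberries: (3 tbsp + 1 tsp = 10/3 tbsp) × 16/3 ÷ 16 tbsp/cup × 140 g/cup ≈ 156 g
vegetable oil: 6 fl oz × 16/3 ÷ 8 fl oz/cup × 218 g/cup = 872 g
maple syrup: 0.5 pint × 16/3 × 2 cup/pint ≈ 5 cup
chopped pecans: 1.75 lb × 16/3 × 16 oz/lb × 28.35 g/oz ≈ 4234 g

dried cranberries: 156 g; vegetable oil: 872 g; maple syrup: 5 cup; chopped pecans: 4234 g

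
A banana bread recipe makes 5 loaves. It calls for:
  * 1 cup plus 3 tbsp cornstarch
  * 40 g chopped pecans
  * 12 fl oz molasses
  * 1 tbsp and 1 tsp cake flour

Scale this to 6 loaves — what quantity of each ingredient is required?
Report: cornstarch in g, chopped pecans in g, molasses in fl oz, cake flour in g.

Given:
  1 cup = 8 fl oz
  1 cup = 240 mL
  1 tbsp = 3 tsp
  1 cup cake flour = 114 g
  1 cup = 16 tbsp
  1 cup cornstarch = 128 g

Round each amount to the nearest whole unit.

cornstarch: 182 g; chopped pecans: 48 g; molasses: 14 fl oz; cake flour: 11 g

Scaling factor: 6/5 = 1.2.
cornstarch: (1 cup + 3 tbsp = 1.1875 cup) × 6/5 × 128 g/cup ≈ 182 g
chopped pecans: 40 g × 6/5 = 48 g
molasses: 12 fl oz × 6/5 ≈ 14 fl oz
cake flour: (1 tbsp + 1 tsp = 4/3 tbsp) × 6/5 ÷ 16 tbsp/cup × 114 g/cup ≈ 11 g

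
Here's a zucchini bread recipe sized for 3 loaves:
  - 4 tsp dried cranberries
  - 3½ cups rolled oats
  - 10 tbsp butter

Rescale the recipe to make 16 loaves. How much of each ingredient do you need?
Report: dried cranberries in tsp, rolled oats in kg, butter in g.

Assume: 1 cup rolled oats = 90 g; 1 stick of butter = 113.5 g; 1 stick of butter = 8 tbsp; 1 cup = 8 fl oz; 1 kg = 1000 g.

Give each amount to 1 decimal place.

dried cranberries: 21.3 tsp; rolled oats: 1.7 kg; butter: 756.7 g

Scaling factor: 16/3.
dried cranberries: 4 tsp × 16/3 ≈ 21.3 tsp
rolled oats: 3.5 cup × 16/3 × 90 g/cup ÷ 1000 g/kg ≈ 1.7 kg
butter: 10 tbsp × 16/3 ÷ 8 tbsp/stick × 113.5 g/stick ≈ 756.7 g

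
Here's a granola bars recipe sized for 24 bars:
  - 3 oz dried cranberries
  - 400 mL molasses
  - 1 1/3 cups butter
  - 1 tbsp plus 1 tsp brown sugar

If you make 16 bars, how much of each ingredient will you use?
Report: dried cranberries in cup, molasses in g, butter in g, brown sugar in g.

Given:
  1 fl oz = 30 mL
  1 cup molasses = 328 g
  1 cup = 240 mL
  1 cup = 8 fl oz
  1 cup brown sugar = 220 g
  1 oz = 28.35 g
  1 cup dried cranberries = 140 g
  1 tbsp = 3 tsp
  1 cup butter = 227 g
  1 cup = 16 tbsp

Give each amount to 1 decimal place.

dried cranberries: 0.4 cup; molasses: 364.4 g; butter: 201.8 g; brown sugar: 12.2 g

Scaling factor: 16/24 = 2/3.
dried cranberries: 3 oz × 2/3 × 28.35 g/oz ÷ 140 g/cup ≈ 0.4 cup
molasses: 400 mL × 2/3 ÷ 240 mL/cup × 328 g/cup ≈ 364.4 g
butter: 4/3 cup × 2/3 × 227 g/cup ≈ 201.8 g
brown sugar: (1 tbsp + 1 tsp = 4/3 tbsp) × 2/3 ÷ 16 tbsp/cup × 220 g/cup ≈ 12.2 g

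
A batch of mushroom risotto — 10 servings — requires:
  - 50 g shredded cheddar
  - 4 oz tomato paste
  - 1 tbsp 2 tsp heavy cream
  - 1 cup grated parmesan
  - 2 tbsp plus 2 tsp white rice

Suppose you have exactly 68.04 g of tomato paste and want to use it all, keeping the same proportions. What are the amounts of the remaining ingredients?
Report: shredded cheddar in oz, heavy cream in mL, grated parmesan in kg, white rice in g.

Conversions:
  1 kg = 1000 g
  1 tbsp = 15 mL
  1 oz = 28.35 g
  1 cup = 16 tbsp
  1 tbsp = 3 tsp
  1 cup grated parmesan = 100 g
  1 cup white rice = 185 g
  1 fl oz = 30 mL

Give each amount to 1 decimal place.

shredded cheddar: 1.1 oz; heavy cream: 15.0 mL; grated parmesan: 0.1 kg; white rice: 18.5 g

The original recipe has 113.4 g of tomato paste, so the scaling factor is 68.04 ÷ 113.4 = 3/5 = 0.6.
shredded cheddar: 50 g × 3/5 ÷ 28.35 g/oz ≈ 1.1 oz
heavy cream: (1 tbsp + 2 tsp = 5/3 tbsp) × 3/5 × 15 mL/tbsp = 15.0 mL
grated parmesan: 1 cup × 3/5 × 100 g/cup ÷ 1000 g/kg ≈ 0.1 kg
white rice: (2 tbsp + 2 tsp = 8/3 tbsp) × 3/5 ÷ 16 tbsp/cup × 185 g/cup = 18.5 g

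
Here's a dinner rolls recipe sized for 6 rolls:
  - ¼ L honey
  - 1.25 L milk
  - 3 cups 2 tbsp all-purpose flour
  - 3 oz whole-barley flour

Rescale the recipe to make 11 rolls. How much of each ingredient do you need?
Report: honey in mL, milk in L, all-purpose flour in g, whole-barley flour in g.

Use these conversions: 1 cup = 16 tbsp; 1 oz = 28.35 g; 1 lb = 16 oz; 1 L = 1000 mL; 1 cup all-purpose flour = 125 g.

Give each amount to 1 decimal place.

Scaling factor: 11/6.
honey: 0.25 L × 11/6 × 1000 mL/L ≈ 458.3 mL
milk: 1.25 L × 11/6 ≈ 2.3 L
all-purpose flour: (3 cup + 2 tbsp = 3.125 cup) × 11/6 × 125 g/cup ≈ 716.1 g
whole-barley flour: 3 oz × 11/6 × 28.35 g/oz ≈ 155.9 g

honey: 458.3 mL; milk: 2.3 L; all-purpose flour: 716.1 g; whole-barley flour: 155.9 g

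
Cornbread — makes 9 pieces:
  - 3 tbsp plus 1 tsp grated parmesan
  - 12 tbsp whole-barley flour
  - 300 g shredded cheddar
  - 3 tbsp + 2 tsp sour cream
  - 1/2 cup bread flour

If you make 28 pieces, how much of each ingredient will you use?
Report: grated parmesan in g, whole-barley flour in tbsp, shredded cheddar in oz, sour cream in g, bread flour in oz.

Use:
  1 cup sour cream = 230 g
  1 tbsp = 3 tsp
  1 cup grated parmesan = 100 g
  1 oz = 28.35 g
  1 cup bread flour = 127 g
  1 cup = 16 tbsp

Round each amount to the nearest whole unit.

Scaling factor: 28/9.
grated parmesan: (3 tbsp + 1 tsp = 10/3 tbsp) × 28/9 ÷ 16 tbsp/cup × 100 g/cup ≈ 65 g
whole-barley flour: 12 tbsp × 28/9 ≈ 37 tbsp
shredded cheddar: 300 g × 28/9 ÷ 28.35 g/oz ≈ 33 oz
sour cream: (3 tbsp + 2 tsp = 11/3 tbsp) × 28/9 ÷ 16 tbsp/cup × 230 g/cup ≈ 164 g
bread flour: 0.5 cup × 28/9 × 127 g/cup ÷ 28.35 g/oz ≈ 7 oz

grated parmesan: 65 g; whole-barley flour: 37 tbsp; shredded cheddar: 33 oz; sour cream: 164 g; bread flour: 7 oz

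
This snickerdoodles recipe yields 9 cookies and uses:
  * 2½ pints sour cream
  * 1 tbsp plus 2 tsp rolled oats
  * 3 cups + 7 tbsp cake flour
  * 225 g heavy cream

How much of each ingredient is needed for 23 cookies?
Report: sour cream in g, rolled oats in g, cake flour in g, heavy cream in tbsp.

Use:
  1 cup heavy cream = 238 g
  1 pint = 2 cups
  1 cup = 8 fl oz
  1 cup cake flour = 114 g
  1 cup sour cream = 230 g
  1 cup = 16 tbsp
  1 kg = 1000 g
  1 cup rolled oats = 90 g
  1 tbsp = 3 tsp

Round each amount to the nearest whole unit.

sour cream: 2939 g; rolled oats: 24 g; cake flour: 1001 g; heavy cream: 39 tbsp

Scaling factor: 23/9.
sour cream: 2.5 pint × 23/9 × 2 cup/pint × 230 g/cup ≈ 2939 g
rolled oats: (1 tbsp + 2 tsp = 5/3 tbsp) × 23/9 ÷ 16 tbsp/cup × 90 g/cup ≈ 24 g
cake flour: (3 cup + 7 tbsp = 3.4375 cup) × 23/9 × 114 g/cup ≈ 1001 g
heavy cream: 225 g × 23/9 ÷ 238 g/cup × 16 tbsp/cup ≈ 39 tbsp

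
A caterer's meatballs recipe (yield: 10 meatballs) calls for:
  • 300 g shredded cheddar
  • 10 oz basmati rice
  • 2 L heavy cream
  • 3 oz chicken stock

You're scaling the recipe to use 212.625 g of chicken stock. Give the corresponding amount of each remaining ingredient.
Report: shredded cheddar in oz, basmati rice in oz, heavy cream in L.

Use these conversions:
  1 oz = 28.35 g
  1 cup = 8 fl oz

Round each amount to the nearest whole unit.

The original recipe has 85.05 g of chicken stock, so the scaling factor is 212.625 ÷ 85.05 = 5/2 = 2.5.
shredded cheddar: 300 g × 5/2 ÷ 28.35 g/oz ≈ 26 oz
basmati rice: 10 oz × 5/2 = 25 oz
heavy cream: 2 L × 5/2 = 5 L

shredded cheddar: 26 oz; basmati rice: 25 oz; heavy cream: 5 L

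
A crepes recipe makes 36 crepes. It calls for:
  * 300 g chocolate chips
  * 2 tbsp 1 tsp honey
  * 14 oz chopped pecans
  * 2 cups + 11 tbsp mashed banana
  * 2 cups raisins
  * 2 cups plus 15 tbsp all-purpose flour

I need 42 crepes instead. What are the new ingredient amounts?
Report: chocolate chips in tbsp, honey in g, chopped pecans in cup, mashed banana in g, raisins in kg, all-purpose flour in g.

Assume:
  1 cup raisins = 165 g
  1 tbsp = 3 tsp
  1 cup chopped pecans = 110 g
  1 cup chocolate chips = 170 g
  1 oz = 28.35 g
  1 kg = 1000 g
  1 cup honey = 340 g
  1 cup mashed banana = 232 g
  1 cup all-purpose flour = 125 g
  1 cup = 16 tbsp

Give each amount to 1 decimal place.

Scaling factor: 42/36 = 7/6.
chocolate chips: 300 g × 7/6 ÷ 170 g/cup × 16 tbsp/cup ≈ 32.9 tbsp
honey: (2 tbsp + 1 tsp = 7/3 tbsp) × 7/6 ÷ 16 tbsp/cup × 340 g/cup ≈ 57.8 g
chopped pecans: 14 oz × 7/6 × 28.35 g/oz ÷ 110 g/cup ≈ 4.2 cup
mashed banana: (2 cup + 11 tbsp = 2.6875 cup) × 7/6 × 232 g/cup ≈ 727.4 g
raisins: 2 cup × 7/6 × 165 g/cup ÷ 1000 g/kg ≈ 0.4 kg
all-purpose flour: (2 cup + 15 tbsp = 2.9375 cup) × 7/6 × 125 g/cup ≈ 428.4 g

chocolate chips: 32.9 tbsp; honey: 57.8 g; chopped pecans: 4.2 cup; mashed banana: 727.4 g; raisins: 0.4 kg; all-purpose flour: 428.4 g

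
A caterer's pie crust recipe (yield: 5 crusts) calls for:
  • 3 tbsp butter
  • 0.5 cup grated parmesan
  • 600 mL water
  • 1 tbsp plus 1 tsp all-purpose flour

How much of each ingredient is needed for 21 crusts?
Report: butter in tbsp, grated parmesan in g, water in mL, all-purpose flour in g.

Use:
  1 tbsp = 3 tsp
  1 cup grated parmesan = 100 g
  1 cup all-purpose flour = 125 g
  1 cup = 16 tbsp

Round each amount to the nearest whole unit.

butter: 13 tbsp; grated parmesan: 210 g; water: 2520 mL; all-purpose flour: 44 g

Scaling factor: 21/5 = 4.2.
butter: 3 tbsp × 21/5 ≈ 13 tbsp
grated parmesan: 0.5 cup × 21/5 × 100 g/cup = 210 g
water: 600 mL × 21/5 = 2520 mL
all-purpose flour: (1 tbsp + 1 tsp = 4/3 tbsp) × 21/5 ÷ 16 tbsp/cup × 125 g/cup ≈ 44 g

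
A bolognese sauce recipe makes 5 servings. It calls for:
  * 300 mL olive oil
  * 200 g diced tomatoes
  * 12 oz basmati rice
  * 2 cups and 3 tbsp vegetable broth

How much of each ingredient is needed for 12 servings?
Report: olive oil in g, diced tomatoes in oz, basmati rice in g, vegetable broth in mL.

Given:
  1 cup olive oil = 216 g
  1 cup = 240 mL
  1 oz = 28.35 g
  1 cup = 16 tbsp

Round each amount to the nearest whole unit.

olive oil: 648 g; diced tomatoes: 17 oz; basmati rice: 816 g; vegetable broth: 1260 mL

Scaling factor: 12/5 = 2.4.
olive oil: 300 mL × 12/5 ÷ 240 mL/cup × 216 g/cup = 648 g
diced tomatoes: 200 g × 12/5 ÷ 28.35 g/oz ≈ 17 oz
basmati rice: 12 oz × 12/5 × 28.35 g/oz ≈ 816 g
vegetable broth: (2 cup + 3 tbsp = 2.1875 cup) × 12/5 × 240 mL/cup = 1260 mL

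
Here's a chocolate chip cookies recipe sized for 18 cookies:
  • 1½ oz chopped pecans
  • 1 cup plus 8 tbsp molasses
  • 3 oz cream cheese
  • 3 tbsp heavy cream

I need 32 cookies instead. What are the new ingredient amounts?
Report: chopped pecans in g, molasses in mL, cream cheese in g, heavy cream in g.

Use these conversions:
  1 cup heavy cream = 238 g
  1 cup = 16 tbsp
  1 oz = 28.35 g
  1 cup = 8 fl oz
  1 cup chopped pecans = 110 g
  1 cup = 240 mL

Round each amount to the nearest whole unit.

Scaling factor: 32/18 = 16/9.
chopped pecans: 1.5 oz × 16/9 × 28.35 g/oz ≈ 76 g
molasses: (1 cup + 8 tbsp = 1.5 cup) × 16/9 × 240 mL/cup = 640 mL
cream cheese: 3 oz × 16/9 × 28.35 g/oz ≈ 151 g
heavy cream: 3 tbsp × 16/9 ÷ 16 tbsp/cup × 238 g/cup ≈ 79 g

chopped pecans: 76 g; molasses: 640 mL; cream cheese: 151 g; heavy cream: 79 g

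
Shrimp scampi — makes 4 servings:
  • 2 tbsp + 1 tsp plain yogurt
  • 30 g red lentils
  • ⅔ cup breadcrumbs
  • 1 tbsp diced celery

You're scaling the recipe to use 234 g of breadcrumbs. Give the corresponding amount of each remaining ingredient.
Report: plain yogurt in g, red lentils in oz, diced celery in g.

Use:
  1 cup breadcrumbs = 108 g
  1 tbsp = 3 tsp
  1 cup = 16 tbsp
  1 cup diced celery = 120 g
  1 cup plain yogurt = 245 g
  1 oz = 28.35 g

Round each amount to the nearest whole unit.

plain yogurt: 116 g; red lentils: 3 oz; diced celery: 24 g

The original recipe has 72 g of breadcrumbs, so the scaling factor is 234 ÷ 72 = 13/4 = 3.25.
plain yogurt: (2 tbsp + 1 tsp = 7/3 tbsp) × 13/4 ÷ 16 tbsp/cup × 245 g/cup ≈ 116 g
red lentils: 30 g × 13/4 ÷ 28.35 g/oz ≈ 3 oz
diced celery: 1 tbsp × 13/4 ÷ 16 tbsp/cup × 120 g/cup ≈ 24 g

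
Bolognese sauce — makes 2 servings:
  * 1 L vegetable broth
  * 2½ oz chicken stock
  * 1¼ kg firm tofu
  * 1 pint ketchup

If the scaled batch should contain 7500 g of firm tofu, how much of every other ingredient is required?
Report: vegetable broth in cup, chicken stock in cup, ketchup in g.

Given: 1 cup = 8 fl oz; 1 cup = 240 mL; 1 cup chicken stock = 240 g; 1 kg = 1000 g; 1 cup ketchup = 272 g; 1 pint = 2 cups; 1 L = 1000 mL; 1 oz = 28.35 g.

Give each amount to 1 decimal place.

The original recipe has 1250 g of firm tofu, so the scaling factor is 7500 ÷ 1250 = 6.
vegetable broth: 1 L × 6 × 1000 mL/L ÷ 240 mL/cup = 25.0 cup
chicken stock: 2.5 oz × 6 × 28.35 g/oz ÷ 240 g/cup ≈ 1.8 cup
ketchup: 1 pint × 6 × 2 cup/pint × 272 g/cup = 3264.0 g

vegetable broth: 25.0 cup; chicken stock: 1.8 cup; ketchup: 3264.0 g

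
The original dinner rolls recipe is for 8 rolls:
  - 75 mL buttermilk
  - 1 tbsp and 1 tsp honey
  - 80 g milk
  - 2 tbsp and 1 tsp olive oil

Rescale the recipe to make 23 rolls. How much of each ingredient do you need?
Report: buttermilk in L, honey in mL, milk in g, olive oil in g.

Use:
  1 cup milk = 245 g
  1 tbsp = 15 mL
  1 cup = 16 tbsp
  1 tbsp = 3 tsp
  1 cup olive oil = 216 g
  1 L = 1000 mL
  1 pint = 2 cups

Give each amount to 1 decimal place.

Scaling factor: 23/8 = 2.875.
buttermilk: 75 mL × 23/8 ÷ 1000 mL/L ≈ 0.2 L
honey: (1 tbsp + 1 tsp = 4/3 tbsp) × 23/8 × 15 mL/tbsp = 57.5 mL
milk: 80 g × 23/8 = 230.0 g
olive oil: (2 tbsp + 1 tsp = 7/3 tbsp) × 23/8 ÷ 16 tbsp/cup × 216 g/cup ≈ 90.6 g

buttermilk: 0.2 L; honey: 57.5 mL; milk: 230.0 g; olive oil: 90.6 g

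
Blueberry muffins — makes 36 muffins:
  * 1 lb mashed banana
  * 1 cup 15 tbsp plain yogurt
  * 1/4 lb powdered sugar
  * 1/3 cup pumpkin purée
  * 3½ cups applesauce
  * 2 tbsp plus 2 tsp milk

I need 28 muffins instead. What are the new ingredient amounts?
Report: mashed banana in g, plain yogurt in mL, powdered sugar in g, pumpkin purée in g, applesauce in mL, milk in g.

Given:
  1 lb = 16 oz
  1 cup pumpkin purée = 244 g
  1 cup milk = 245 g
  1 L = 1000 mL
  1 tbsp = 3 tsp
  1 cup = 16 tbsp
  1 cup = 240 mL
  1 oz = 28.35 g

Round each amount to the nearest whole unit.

mashed banana: 353 g; plain yogurt: 362 mL; powdered sugar: 88 g; pumpkin purée: 63 g; applesauce: 653 mL; milk: 32 g

Scaling factor: 28/36 = 7/9.
mashed banana: 1 lb × 7/9 × 16 oz/lb × 28.35 g/oz ≈ 353 g
plain yogurt: (1 cup + 15 tbsp = 1.9375 cup) × 7/9 × 240 mL/cup ≈ 362 mL
powdered sugar: 0.25 lb × 7/9 × 16 oz/lb × 28.35 g/oz ≈ 88 g
pumpkin purée: 1/3 cup × 7/9 × 244 g/cup ≈ 63 g
applesauce: 3.5 cup × 7/9 × 240 mL/cup ≈ 653 mL
milk: (2 tbsp + 2 tsp = 8/3 tbsp) × 7/9 ÷ 16 tbsp/cup × 245 g/cup ≈ 32 g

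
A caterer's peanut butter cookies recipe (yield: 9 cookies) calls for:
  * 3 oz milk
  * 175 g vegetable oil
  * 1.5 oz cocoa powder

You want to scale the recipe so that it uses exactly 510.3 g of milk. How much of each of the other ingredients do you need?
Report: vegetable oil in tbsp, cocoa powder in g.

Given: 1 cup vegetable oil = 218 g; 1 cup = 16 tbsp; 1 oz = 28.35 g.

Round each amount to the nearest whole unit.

vegetable oil: 77 tbsp; cocoa powder: 255 g

The original recipe has 85.05 g of milk, so the scaling factor is 510.3 ÷ 85.05 = 6.
vegetable oil: 175 g × 6 ÷ 218 g/cup × 16 tbsp/cup ≈ 77 tbsp
cocoa powder: 1.5 oz × 6 × 28.35 g/oz ≈ 255 g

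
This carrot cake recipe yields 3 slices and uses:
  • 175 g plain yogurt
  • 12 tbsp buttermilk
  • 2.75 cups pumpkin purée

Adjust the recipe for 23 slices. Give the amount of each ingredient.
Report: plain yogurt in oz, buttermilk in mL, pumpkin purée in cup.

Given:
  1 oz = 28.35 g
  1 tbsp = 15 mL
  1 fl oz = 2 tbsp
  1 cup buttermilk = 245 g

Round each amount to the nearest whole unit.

Scaling factor: 23/3.
plain yogurt: 175 g × 23/3 ÷ 28.35 g/oz ≈ 47 oz
buttermilk: 12 tbsp × 23/3 × 15 mL/tbsp = 1380 mL
pumpkin purée: 2.75 cup × 23/3 ≈ 21 cup

plain yogurt: 47 oz; buttermilk: 1380 mL; pumpkin purée: 21 cup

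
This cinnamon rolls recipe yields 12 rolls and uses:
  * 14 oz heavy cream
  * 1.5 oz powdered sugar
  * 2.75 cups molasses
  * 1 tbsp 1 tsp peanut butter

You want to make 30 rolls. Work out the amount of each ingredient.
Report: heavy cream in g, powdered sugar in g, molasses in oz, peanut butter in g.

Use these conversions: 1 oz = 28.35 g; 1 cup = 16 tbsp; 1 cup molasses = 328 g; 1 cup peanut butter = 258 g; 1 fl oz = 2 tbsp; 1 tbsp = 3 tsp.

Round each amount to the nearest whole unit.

Scaling factor: 30/12 = 5/2 = 2.5.
heavy cream: 14 oz × 5/2 × 28.35 g/oz ≈ 992 g
powdered sugar: 1.5 oz × 5/2 × 28.35 g/oz ≈ 106 g
molasses: 2.75 cup × 5/2 × 328 g/cup ÷ 28.35 g/oz ≈ 80 oz
peanut butter: (1 tbsp + 1 tsp = 4/3 tbsp) × 5/2 ÷ 16 tbsp/cup × 258 g/cup ≈ 54 g

heavy cream: 992 g; powdered sugar: 106 g; molasses: 80 oz; peanut butter: 54 g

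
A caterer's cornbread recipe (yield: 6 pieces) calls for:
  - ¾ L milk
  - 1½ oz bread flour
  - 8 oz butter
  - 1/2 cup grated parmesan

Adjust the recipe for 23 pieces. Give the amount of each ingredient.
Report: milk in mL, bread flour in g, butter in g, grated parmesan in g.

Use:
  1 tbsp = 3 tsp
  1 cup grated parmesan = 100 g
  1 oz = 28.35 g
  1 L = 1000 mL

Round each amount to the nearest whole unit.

milk: 2875 mL; bread flour: 163 g; butter: 869 g; grated parmesan: 192 g

Scaling factor: 23/6.
milk: 0.75 L × 23/6 × 1000 mL/L = 2875 mL
bread flour: 1.5 oz × 23/6 × 28.35 g/oz ≈ 163 g
butter: 8 oz × 23/6 × 28.35 g/oz ≈ 869 g
grated parmesan: 0.5 cup × 23/6 × 100 g/cup ≈ 192 g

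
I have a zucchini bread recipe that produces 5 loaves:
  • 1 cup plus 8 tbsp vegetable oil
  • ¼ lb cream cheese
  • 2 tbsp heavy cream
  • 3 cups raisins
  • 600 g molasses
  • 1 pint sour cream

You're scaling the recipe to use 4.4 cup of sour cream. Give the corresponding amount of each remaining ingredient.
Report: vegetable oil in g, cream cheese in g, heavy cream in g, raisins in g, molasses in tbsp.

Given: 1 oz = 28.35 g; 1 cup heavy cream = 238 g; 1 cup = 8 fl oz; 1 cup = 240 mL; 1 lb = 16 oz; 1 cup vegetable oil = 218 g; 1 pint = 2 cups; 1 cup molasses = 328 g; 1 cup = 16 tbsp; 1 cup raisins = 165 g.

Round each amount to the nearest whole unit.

The original recipe has 2 cup of sour cream, so the scaling factor is 4.4 ÷ 2 = 11/5 = 2.2.
vegetable oil: (1 cup + 8 tbsp = 1.5 cup) × 11/5 × 218 g/cup ≈ 719 g
cream cheese: 0.25 lb × 11/5 × 16 oz/lb × 28.35 g/oz ≈ 249 g
heavy cream: 2 tbsp × 11/5 ÷ 16 tbsp/cup × 238 g/cup ≈ 65 g
raisins: 3 cup × 11/5 × 165 g/cup = 1089 g
molasses: 600 g × 11/5 ÷ 328 g/cup × 16 tbsp/cup ≈ 64 tbsp

vegetable oil: 719 g; cream cheese: 249 g; heavy cream: 65 g; raisins: 1089 g; molasses: 64 tbsp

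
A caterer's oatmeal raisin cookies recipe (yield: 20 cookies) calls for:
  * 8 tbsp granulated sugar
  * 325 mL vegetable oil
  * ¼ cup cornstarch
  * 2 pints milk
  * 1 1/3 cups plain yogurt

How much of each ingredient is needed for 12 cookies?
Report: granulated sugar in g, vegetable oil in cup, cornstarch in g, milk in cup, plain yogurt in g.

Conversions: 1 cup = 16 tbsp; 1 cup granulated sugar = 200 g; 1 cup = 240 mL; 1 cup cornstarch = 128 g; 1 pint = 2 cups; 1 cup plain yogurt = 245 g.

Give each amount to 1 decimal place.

Scaling factor: 12/20 = 3/5 = 0.6.
granulated sugar: 8 tbsp × 3/5 ÷ 16 tbsp/cup × 200 g/cup = 60.0 g
vegetable oil: 325 mL × 3/5 ÷ 240 mL/cup ≈ 0.8 cup
cornstarch: 0.25 cup × 3/5 × 128 g/cup = 19.2 g
milk: 2 pint × 3/5 × 2 cup/pint = 2.4 cup
plain yogurt: 4/3 cup × 3/5 × 245 g/cup = 196.0 g

granulated sugar: 60.0 g; vegetable oil: 0.8 cup; cornstarch: 19.2 g; milk: 2.4 cup; plain yogurt: 196.0 g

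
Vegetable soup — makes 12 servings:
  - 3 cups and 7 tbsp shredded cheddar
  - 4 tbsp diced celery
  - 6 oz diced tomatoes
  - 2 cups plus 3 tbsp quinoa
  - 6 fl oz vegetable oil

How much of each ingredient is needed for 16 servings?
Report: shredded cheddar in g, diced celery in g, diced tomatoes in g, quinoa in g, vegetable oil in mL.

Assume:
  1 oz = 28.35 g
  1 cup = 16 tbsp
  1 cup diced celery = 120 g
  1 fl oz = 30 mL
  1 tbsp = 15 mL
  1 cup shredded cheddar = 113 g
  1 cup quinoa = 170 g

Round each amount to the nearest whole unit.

shredded cheddar: 518 g; diced celery: 40 g; diced tomatoes: 227 g; quinoa: 496 g; vegetable oil: 240 mL

Scaling factor: 16/12 = 4/3.
shredded cheddar: (3 cup + 7 tbsp = 3.4375 cup) × 4/3 × 113 g/cup ≈ 518 g
diced celery: 4 tbsp × 4/3 ÷ 16 tbsp/cup × 120 g/cup = 40 g
diced tomatoes: 6 oz × 4/3 × 28.35 g/oz ≈ 227 g
quinoa: (2 cup + 3 tbsp = 2.1875 cup) × 4/3 × 170 g/cup ≈ 496 g
vegetable oil: 6 fl oz × 4/3 × 30 mL/fl oz = 240 mL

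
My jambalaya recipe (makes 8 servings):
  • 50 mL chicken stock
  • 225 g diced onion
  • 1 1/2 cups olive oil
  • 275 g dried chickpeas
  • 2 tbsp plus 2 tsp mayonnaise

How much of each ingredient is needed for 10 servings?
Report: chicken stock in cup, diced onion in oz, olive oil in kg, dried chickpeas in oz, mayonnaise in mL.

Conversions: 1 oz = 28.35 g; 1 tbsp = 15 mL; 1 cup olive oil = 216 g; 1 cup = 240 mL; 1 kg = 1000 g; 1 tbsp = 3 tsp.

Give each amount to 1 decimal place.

Scaling factor: 10/8 = 5/4 = 1.25.
chicken stock: 50 mL × 5/4 ÷ 240 mL/cup ≈ 0.3 cup
diced onion: 225 g × 5/4 ÷ 28.35 g/oz ≈ 9.9 oz
olive oil: 1.5 cup × 5/4 × 216 g/cup ÷ 1000 g/kg ≈ 0.4 kg
dried chickpeas: 275 g × 5/4 ÷ 28.35 g/oz ≈ 12.1 oz
mayonnaise: (2 tbsp + 2 tsp = 8/3 tbsp) × 5/4 × 15 mL/tbsp = 50.0 mL

chicken stock: 0.3 cup; diced onion: 9.9 oz; olive oil: 0.4 kg; dried chickpeas: 12.1 oz; mayonnaise: 50.0 mL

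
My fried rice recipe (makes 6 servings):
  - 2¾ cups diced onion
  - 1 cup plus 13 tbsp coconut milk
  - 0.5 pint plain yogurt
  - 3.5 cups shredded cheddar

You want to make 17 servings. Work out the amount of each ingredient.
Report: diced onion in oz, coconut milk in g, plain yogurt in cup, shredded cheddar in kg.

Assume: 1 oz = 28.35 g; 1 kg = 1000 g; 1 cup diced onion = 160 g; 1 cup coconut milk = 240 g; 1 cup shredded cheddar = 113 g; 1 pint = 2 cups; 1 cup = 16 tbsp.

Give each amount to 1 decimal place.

diced onion: 44.0 oz; coconut milk: 1232.5 g; plain yogurt: 2.8 cup; shredded cheddar: 1.1 kg

Scaling factor: 17/6.
diced onion: 2.75 cup × 17/6 × 160 g/cup ÷ 28.35 g/oz ≈ 44.0 oz
coconut milk: (1 cup + 13 tbsp = 1.8125 cup) × 17/6 × 240 g/cup = 1232.5 g
plain yogurt: 0.5 pint × 17/6 × 2 cup/pint ≈ 2.8 cup
shredded cheddar: 3.5 cup × 17/6 × 113 g/cup ÷ 1000 g/kg ≈ 1.1 kg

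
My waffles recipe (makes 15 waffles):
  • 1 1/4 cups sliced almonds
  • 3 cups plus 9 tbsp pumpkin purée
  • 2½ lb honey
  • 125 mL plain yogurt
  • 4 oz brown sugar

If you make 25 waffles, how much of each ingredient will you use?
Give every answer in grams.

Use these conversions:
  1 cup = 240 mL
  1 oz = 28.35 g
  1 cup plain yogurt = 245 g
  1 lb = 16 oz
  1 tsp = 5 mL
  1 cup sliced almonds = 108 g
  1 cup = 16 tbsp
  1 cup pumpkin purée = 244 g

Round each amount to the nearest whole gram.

sliced almonds: 225 g; pumpkin purée: 1449 g; honey: 1890 g; plain yogurt: 213 g; brown sugar: 189 g

Scaling factor: 25/15 = 5/3.
sliced almonds: 1.25 cup × 5/3 × 108 g/cup = 225 g
pumpkin purée: (3 cup + 9 tbsp = 3.5625 cup) × 5/3 × 244 g/cup ≈ 1449 g
honey: 2.5 lb × 5/3 × 16 oz/lb × 28.35 g/oz = 1890 g
plain yogurt: 125 mL × 5/3 ÷ 240 mL/cup × 245 g/cup ≈ 213 g
brown sugar: 4 oz × 5/3 × 28.35 g/oz = 189 g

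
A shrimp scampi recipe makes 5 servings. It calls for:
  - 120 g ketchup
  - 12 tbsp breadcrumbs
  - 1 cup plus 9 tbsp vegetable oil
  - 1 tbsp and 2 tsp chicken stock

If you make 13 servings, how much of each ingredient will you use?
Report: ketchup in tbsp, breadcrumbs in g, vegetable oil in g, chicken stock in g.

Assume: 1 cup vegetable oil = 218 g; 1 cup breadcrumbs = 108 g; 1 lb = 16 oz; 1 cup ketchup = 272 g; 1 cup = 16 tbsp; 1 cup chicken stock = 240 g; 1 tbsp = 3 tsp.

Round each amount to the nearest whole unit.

ketchup: 18 tbsp; breadcrumbs: 211 g; vegetable oil: 886 g; chicken stock: 65 g

Scaling factor: 13/5 = 2.6.
ketchup: 120 g × 13/5 ÷ 272 g/cup × 16 tbsp/cup ≈ 18 tbsp
breadcrumbs: 12 tbsp × 13/5 ÷ 16 tbsp/cup × 108 g/cup ≈ 211 g
vegetable oil: (1 cup + 9 tbsp = 1.5625 cup) × 13/5 × 218 g/cup ≈ 886 g
chicken stock: (1 tbsp + 2 tsp = 5/3 tbsp) × 13/5 ÷ 16 tbsp/cup × 240 g/cup = 65 g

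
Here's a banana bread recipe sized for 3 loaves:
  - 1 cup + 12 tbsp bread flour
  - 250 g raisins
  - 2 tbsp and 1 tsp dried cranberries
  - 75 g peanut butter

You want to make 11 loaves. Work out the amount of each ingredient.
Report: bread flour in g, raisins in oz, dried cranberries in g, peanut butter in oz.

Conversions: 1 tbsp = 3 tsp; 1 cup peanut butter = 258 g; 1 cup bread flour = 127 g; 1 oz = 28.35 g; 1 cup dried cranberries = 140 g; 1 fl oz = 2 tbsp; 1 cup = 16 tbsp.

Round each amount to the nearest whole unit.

bread flour: 815 g; raisins: 32 oz; dried cranberries: 75 g; peanut butter: 10 oz

Scaling factor: 11/3.
bread flour: (1 cup + 12 tbsp = 1.75 cup) × 11/3 × 127 g/cup ≈ 815 g
raisins: 250 g × 11/3 ÷ 28.35 g/oz ≈ 32 oz
dried cranberries: (2 tbsp + 1 tsp = 7/3 tbsp) × 11/3 ÷ 16 tbsp/cup × 140 g/cup ≈ 75 g
peanut butter: 75 g × 11/3 ÷ 28.35 g/oz ≈ 10 oz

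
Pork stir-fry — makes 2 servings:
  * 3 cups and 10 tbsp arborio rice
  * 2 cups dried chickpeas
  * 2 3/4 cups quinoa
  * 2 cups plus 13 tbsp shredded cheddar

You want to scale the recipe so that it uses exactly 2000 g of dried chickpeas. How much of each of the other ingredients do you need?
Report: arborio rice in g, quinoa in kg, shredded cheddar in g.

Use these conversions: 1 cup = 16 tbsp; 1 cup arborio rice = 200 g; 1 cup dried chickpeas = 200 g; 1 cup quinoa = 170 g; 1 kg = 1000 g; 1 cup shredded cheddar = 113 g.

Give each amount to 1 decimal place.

arborio rice: 3625.0 g; quinoa: 2.3 kg; shredded cheddar: 1589.1 g

The original recipe has 400 g of dried chickpeas, so the scaling factor is 2000 ÷ 400 = 5.
arborio rice: (3 cup + 10 tbsp = 3.625 cup) × 5 × 200 g/cup = 3625.0 g
quinoa: 2.75 cup × 5 × 170 g/cup ÷ 1000 g/kg ≈ 2.3 kg
shredded cheddar: (2 cup + 13 tbsp = 2.8125 cup) × 5 × 113 g/cup ≈ 1589.1 g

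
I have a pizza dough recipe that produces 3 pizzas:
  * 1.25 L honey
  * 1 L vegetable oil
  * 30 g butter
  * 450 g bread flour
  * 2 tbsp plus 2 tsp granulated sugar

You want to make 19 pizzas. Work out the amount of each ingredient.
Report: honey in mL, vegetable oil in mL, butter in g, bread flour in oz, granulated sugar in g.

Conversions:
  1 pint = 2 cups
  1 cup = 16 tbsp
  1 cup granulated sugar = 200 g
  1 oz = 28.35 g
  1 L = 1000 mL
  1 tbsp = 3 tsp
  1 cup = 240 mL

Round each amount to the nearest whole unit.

honey: 7917 mL; vegetable oil: 6333 mL; butter: 190 g; bread flour: 101 oz; granulated sugar: 211 g

Scaling factor: 19/3.
honey: 1.25 L × 19/3 × 1000 mL/L ≈ 7917 mL
vegetable oil: 1 L × 19/3 × 1000 mL/L ≈ 6333 mL
butter: 30 g × 19/3 = 190 g
bread flour: 450 g × 19/3 ÷ 28.35 g/oz ≈ 101 oz
granulated sugar: (2 tbsp + 2 tsp = 8/3 tbsp) × 19/3 ÷ 16 tbsp/cup × 200 g/cup ≈ 211 g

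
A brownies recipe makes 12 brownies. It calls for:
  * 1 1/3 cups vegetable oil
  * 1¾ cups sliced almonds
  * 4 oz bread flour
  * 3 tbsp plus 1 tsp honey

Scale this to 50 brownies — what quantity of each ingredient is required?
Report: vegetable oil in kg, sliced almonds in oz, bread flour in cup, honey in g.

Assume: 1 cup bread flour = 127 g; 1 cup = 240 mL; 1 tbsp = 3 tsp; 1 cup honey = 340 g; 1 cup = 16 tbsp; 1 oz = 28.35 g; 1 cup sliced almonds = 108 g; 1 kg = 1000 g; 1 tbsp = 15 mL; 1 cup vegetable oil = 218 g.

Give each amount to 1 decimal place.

vegetable oil: 1.2 kg; sliced almonds: 27.8 oz; bread flour: 3.7 cup; honey: 295.1 g

Scaling factor: 50/12 = 25/6.
vegetable oil: 4/3 cup × 25/6 × 218 g/cup ÷ 1000 g/kg ≈ 1.2 kg
sliced almonds: 1.75 cup × 25/6 × 108 g/cup ÷ 28.35 g/oz ≈ 27.8 oz
bread flour: 4 oz × 25/6 × 28.35 g/oz ÷ 127 g/cup ≈ 3.7 cup
honey: (3 tbsp + 1 tsp = 10/3 tbsp) × 25/6 ÷ 16 tbsp/cup × 340 g/cup ≈ 295.1 g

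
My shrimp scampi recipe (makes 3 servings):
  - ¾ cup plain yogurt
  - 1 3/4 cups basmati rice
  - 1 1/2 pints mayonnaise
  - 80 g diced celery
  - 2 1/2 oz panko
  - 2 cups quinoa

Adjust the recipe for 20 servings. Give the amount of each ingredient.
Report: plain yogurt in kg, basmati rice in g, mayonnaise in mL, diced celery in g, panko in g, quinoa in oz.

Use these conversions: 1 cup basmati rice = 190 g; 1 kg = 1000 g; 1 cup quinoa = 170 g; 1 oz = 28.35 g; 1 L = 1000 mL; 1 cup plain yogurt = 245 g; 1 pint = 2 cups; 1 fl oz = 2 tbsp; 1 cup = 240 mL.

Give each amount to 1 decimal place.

Scaling factor: 20/3.
plain yogurt: 0.75 cup × 20/3 × 245 g/cup ÷ 1000 g/kg ≈ 1.2 kg
basmati rice: 1.75 cup × 20/3 × 190 g/cup ≈ 2216.7 g
mayonnaise: 1.5 pint × 20/3 × 2 cup/pint × 240 mL/cup = 4800.0 mL
diced celery: 80 g × 20/3 ≈ 533.3 g
panko: 2.5 oz × 20/3 × 28.35 g/oz = 472.5 g
quinoa: 2 cup × 20/3 × 170 g/cup ÷ 28.35 g/oz ≈ 80.0 oz

plain yogurt: 1.2 kg; basmati rice: 2216.7 g; mayonnaise: 4800.0 mL; diced celery: 533.3 g; panko: 472.5 g; quinoa: 80.0 oz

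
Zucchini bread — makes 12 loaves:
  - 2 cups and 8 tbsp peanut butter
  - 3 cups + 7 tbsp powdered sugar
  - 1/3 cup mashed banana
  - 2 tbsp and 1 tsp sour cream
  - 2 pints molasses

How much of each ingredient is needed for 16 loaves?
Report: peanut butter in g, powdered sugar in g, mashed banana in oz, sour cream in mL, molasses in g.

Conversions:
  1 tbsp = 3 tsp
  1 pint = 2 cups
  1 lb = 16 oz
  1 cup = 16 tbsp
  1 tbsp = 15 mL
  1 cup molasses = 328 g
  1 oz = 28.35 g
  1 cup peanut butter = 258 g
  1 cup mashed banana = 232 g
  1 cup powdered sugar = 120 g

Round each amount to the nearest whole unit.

Scaling factor: 16/12 = 4/3.
peanut butter: (2 cup + 8 tbsp = 2.5 cup) × 4/3 × 258 g/cup = 860 g
powdered sugar: (3 cup + 7 tbsp = 3.4375 cup) × 4/3 × 120 g/cup = 550 g
mashed banana: 1/3 cup × 4/3 × 232 g/cup ÷ 28.35 g/oz ≈ 4 oz
sour cream: (2 tbsp + 1 tsp = 7/3 tbsp) × 4/3 × 15 mL/tbsp ≈ 47 mL
molasses: 2 pint × 4/3 × 2 cup/pint × 328 g/cup ≈ 1749 g

peanut butter: 860 g; powdered sugar: 550 g; mashed banana: 4 oz; sour cream: 47 mL; molasses: 1749 g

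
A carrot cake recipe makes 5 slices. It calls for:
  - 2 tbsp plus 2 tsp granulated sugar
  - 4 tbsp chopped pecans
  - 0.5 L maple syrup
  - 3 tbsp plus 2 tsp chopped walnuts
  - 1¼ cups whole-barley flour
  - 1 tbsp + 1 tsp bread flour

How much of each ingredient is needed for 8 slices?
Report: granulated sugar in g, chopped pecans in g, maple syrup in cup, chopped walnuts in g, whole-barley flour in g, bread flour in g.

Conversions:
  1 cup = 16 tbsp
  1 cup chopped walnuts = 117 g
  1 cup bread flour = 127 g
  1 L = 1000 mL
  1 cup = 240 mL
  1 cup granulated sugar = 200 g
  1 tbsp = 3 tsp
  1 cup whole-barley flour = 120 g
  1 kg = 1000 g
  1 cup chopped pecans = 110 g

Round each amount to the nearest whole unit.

granulated sugar: 53 g; chopped pecans: 44 g; maple syrup: 3 cup; chopped walnuts: 43 g; whole-barley flour: 240 g; bread flour: 17 g

Scaling factor: 8/5 = 1.6.
granulated sugar: (2 tbsp + 2 tsp = 8/3 tbsp) × 8/5 ÷ 16 tbsp/cup × 200 g/cup ≈ 53 g
chopped pecans: 4 tbsp × 8/5 ÷ 16 tbsp/cup × 110 g/cup = 44 g
maple syrup: 0.5 L × 8/5 × 1000 mL/L ÷ 240 mL/cup ≈ 3 cup
chopped walnuts: (3 tbsp + 2 tsp = 11/3 tbsp) × 8/5 ÷ 16 tbsp/cup × 117 g/cup ≈ 43 g
whole-barley flour: 1.25 cup × 8/5 × 120 g/cup = 240 g
bread flour: (1 tbsp + 1 tsp = 4/3 tbsp) × 8/5 ÷ 16 tbsp/cup × 127 g/cup ≈ 17 g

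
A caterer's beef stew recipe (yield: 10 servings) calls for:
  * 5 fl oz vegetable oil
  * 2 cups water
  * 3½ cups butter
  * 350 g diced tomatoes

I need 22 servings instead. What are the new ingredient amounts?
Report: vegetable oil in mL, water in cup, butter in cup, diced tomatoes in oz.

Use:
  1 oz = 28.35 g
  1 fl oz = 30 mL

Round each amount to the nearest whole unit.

Scaling factor: 22/10 = 11/5 = 2.2.
vegetable oil: 5 fl oz × 11/5 × 30 mL/fl oz = 330 mL
water: 2 cup × 11/5 ≈ 4 cup
butter: 3.5 cup × 11/5 ≈ 8 cup
diced tomatoes: 350 g × 11/5 ÷ 28.35 g/oz ≈ 27 oz

vegetable oil: 330 mL; water: 4 cup; butter: 8 cup; diced tomatoes: 27 oz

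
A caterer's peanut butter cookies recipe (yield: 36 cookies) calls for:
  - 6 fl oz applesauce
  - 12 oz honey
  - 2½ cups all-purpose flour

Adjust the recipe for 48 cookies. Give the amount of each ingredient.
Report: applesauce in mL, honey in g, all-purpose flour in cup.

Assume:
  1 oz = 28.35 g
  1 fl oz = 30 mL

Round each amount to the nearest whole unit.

applesauce: 240 mL; honey: 454 g; all-purpose flour: 3 cup

Scaling factor: 48/36 = 4/3.
applesauce: 6 fl oz × 4/3 × 30 mL/fl oz = 240 mL
honey: 12 oz × 4/3 × 28.35 g/oz ≈ 454 g
all-purpose flour: 2.5 cup × 4/3 ≈ 3 cup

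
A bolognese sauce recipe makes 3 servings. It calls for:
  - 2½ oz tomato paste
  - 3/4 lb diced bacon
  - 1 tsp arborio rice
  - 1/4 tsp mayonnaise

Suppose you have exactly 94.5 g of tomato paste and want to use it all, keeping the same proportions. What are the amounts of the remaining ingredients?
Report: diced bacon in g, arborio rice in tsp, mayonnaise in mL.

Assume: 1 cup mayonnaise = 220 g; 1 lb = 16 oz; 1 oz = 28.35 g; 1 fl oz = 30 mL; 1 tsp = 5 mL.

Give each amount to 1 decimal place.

diced bacon: 453.6 g; arborio rice: 1.3 tsp; mayonnaise: 1.7 mL

The original recipe has 70.875 g of tomato paste, so the scaling factor is 94.5 ÷ 70.875 = 4/3.
diced bacon: 0.75 lb × 4/3 × 16 oz/lb × 28.35 g/oz = 453.6 g
arborio rice: 1 tsp × 4/3 ≈ 1.3 tsp
mayonnaise: 0.25 tsp × 4/3 × 5 mL/tsp ≈ 1.7 mL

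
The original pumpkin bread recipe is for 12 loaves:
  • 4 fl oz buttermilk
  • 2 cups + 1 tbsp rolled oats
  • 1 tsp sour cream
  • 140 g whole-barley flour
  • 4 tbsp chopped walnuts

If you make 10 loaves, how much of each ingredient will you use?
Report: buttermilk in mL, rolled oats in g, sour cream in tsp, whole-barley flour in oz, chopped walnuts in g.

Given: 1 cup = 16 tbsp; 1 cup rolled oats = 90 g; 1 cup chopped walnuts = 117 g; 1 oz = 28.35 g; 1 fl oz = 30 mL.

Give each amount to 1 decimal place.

Scaling factor: 10/12 = 5/6.
buttermilk: 4 fl oz × 5/6 × 30 mL/fl oz = 100.0 mL
rolled oats: (2 cup + 1 tbsp = 2.0625 cup) × 5/6 × 90 g/cup ≈ 154.7 g
sour cream: 1 tsp × 5/6 ≈ 0.8 tsp
whole-barley flour: 140 g × 5/6 ÷ 28.35 g/oz ≈ 4.1 oz
chopped walnuts: 4 tbsp × 5/6 ÷ 16 tbsp/cup × 117 g/cup ≈ 24.4 g

buttermilk: 100.0 mL; rolled oats: 154.7 g; sour cream: 0.8 tsp; whole-barley flour: 4.1 oz; chopped walnuts: 24.4 g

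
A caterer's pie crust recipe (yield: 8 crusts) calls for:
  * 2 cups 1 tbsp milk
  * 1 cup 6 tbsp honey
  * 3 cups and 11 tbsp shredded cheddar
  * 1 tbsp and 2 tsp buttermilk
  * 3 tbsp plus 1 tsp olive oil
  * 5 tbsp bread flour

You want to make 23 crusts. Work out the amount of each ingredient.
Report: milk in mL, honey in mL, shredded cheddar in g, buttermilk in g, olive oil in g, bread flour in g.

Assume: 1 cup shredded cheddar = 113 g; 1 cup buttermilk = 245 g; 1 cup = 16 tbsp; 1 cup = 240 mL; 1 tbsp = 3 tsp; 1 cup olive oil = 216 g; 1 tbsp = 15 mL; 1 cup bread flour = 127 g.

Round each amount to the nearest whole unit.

Scaling factor: 23/8 = 2.875.
milk: (2 cup + 1 tbsp = 2.0625 cup) × 23/8 × 240 mL/cup ≈ 1423 mL
honey: (1 cup + 6 tbsp = 1.375 cup) × 23/8 × 240 mL/cup ≈ 949 mL
shredded cheddar: (3 cup + 11 tbsp = 3.6875 cup) × 23/8 × 113 g/cup ≈ 1198 g
buttermilk: (1 tbsp + 2 tsp = 5/3 tbsp) × 23/8 ÷ 16 tbsp/cup × 245 g/cup ≈ 73 g
olive oil: (3 tbsp + 1 tsp = 10/3 tbsp) × 23/8 ÷ 16 tbsp/cup × 216 g/cup ≈ 129 g
bread flour: 5 tbsp × 23/8 ÷ 16 tbsp/cup × 127 g/cup ≈ 114 g

milk: 1423 mL; honey: 949 mL; shredded cheddar: 1198 g; buttermilk: 73 g; olive oil: 129 g; bread flour: 114 g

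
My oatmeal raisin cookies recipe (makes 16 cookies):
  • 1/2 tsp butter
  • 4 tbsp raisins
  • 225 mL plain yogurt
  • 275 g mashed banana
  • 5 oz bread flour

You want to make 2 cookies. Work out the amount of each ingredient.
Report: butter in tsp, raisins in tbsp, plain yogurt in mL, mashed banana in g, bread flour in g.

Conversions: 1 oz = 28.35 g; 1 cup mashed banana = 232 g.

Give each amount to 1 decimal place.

Scaling factor: 2/16 = 1/8 = 0.125.
butter: 0.5 tsp × 1/8 ≈ 0.1 tsp
raisins: 4 tbsp × 1/8 = 0.5 tbsp
plain yogurt: 225 mL × 1/8 ≈ 28.1 mL
mashed banana: 275 g × 1/8 ≈ 34.4 g
bread flour: 5 oz × 1/8 × 28.35 g/oz ≈ 17.7 g

butter: 0.1 tsp; raisins: 0.5 tbsp; plain yogurt: 28.1 mL; mashed banana: 34.4 g; bread flour: 17.7 g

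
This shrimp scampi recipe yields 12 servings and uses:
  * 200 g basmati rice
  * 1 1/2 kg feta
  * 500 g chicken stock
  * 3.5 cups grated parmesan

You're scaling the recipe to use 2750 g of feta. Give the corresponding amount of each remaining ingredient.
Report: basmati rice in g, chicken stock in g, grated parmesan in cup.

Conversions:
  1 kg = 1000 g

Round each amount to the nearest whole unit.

The original recipe has 1500 g of feta, so the scaling factor is 2750 ÷ 1500 = 11/6.
basmati rice: 200 g × 11/6 ≈ 367 g
chicken stock: 500 g × 11/6 ≈ 917 g
grated parmesan: 3.5 cup × 11/6 ≈ 6 cup

basmati rice: 367 g; chicken stock: 917 g; grated parmesan: 6 cup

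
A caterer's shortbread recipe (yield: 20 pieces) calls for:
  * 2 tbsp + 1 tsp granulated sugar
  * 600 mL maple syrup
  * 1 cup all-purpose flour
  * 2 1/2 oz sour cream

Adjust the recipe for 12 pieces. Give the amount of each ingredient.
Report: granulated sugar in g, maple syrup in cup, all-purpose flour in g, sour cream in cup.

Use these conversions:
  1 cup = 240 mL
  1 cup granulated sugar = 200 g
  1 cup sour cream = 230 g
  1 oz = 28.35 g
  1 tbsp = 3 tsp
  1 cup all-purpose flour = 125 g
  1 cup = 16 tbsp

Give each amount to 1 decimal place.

granulated sugar: 17.5 g; maple syrup: 1.5 cup; all-purpose flour: 75.0 g; sour cream: 0.2 cup

Scaling factor: 12/20 = 3/5 = 0.6.
granulated sugar: (2 tbsp + 1 tsp = 7/3 tbsp) × 3/5 ÷ 16 tbsp/cup × 200 g/cup = 17.5 g
maple syrup: 600 mL × 3/5 ÷ 240 mL/cup = 1.5 cup
all-purpose flour: 1 cup × 3/5 × 125 g/cup = 75.0 g
sour cream: 2.5 oz × 3/5 × 28.35 g/oz ÷ 230 g/cup ≈ 0.2 cup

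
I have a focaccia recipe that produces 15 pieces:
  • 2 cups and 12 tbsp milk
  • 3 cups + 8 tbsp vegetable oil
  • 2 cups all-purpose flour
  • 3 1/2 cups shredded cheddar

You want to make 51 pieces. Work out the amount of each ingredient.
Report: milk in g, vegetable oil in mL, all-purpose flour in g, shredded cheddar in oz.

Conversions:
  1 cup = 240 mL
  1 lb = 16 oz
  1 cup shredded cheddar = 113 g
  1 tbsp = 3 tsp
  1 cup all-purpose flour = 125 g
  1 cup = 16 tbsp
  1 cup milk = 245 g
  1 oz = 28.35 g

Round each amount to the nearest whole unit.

milk: 2291 g; vegetable oil: 2856 mL; all-purpose flour: 850 g; shredded cheddar: 47 oz

Scaling factor: 51/15 = 17/5 = 3.4.
milk: (2 cup + 12 tbsp = 2.75 cup) × 17/5 × 245 g/cup ≈ 2291 g
vegetable oil: (3 cup + 8 tbsp = 3.5 cup) × 17/5 × 240 mL/cup = 2856 mL
all-purpose flour: 2 cup × 17/5 × 125 g/cup = 850 g
shredded cheddar: 3.5 cup × 17/5 × 113 g/cup ÷ 28.35 g/oz ≈ 47 oz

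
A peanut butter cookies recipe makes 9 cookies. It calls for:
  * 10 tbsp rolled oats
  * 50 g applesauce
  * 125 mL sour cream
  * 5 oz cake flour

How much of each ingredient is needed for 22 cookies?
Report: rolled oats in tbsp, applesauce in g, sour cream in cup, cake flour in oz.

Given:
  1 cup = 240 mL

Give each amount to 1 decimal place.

Scaling factor: 22/9.
rolled oats: 10 tbsp × 22/9 ≈ 24.4 tbsp
applesauce: 50 g × 22/9 ≈ 122.2 g
sour cream: 125 mL × 22/9 ÷ 240 mL/cup ≈ 1.3 cup
cake flour: 5 oz × 22/9 ≈ 12.2 oz

rolled oats: 24.4 tbsp; applesauce: 122.2 g; sour cream: 1.3 cup; cake flour: 12.2 oz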